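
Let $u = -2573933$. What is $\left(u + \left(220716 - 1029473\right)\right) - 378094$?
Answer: $-3760784$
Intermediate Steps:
$\left(u + \left(220716 - 1029473\right)\right) - 378094 = \left(-2573933 + \left(220716 - 1029473\right)\right) - 378094 = \left(-2573933 - 808757\right) - 378094 = -3382690 - 378094 = -3760784$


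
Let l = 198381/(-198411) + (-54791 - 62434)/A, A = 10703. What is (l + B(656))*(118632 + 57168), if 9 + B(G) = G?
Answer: 79026941903113800/707864311 ≈ 1.1164e+8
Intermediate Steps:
B(G) = -9 + G
l = -8460667106/707864311 (l = 198381/(-198411) + (-54791 - 62434)/10703 = 198381*(-1/198411) - 117225*1/10703 = -66127/66137 - 117225/10703 = -8460667106/707864311 ≈ -11.952)
(l + B(656))*(118632 + 57168) = (-8460667106/707864311 + (-9 + 656))*(118632 + 57168) = (-8460667106/707864311 + 647)*175800 = (449527542111/707864311)*175800 = 79026941903113800/707864311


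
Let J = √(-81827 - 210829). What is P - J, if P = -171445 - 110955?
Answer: -282400 - 4*I*√18291 ≈ -2.824e+5 - 540.98*I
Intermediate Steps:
J = 4*I*√18291 (J = √(-292656) = 4*I*√18291 ≈ 540.98*I)
P = -282400
P - J = -282400 - 4*I*√18291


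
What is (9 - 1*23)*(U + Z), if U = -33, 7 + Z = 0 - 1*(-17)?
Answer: 322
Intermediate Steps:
Z = 10 (Z = -7 + (0 - 1*(-17)) = -7 + (0 + 17) = -7 + 17 = 10)
(9 - 1*23)*(U + Z) = (9 - 1*23)*(-33 + 10) = (9 - 23)*(-23) = -14*(-23) = 322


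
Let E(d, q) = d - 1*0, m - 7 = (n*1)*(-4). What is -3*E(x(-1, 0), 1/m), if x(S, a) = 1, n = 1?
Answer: -3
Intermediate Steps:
m = 3 (m = 7 + (1*1)*(-4) = 7 + 1*(-4) = 7 - 4 = 3)
E(d, q) = d (E(d, q) = d + 0 = d)
-3*E(x(-1, 0), 1/m) = -3*1 = -3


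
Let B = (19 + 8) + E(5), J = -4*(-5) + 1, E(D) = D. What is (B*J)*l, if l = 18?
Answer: 12096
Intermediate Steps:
J = 21 (J = 20 + 1 = 21)
B = 32 (B = (19 + 8) + 5 = 27 + 5 = 32)
(B*J)*l = (32*21)*18 = 672*18 = 12096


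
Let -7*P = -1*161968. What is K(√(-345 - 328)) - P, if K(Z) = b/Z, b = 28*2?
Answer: -161968/7 - 56*I*√673/673 ≈ -23138.0 - 2.1586*I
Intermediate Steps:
b = 56
P = 161968/7 (P = -(-1)*161968/7 = -⅐*(-161968) = 161968/7 ≈ 23138.)
K(Z) = 56/Z
K(√(-345 - 328)) - P = 56/(√(-345 - 328)) - 1*161968/7 = 56/(√(-673)) - 161968/7 = 56/((I*√673)) - 161968/7 = 56*(-I*√673/673) - 161968/7 = -56*I*√673/673 - 161968/7 = -161968/7 - 56*I*√673/673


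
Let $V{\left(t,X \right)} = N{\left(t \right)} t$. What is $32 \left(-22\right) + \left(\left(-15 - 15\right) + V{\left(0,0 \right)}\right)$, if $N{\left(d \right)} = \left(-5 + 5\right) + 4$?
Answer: $-734$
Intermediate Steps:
$N{\left(d \right)} = 4$ ($N{\left(d \right)} = 0 + 4 = 4$)
$V{\left(t,X \right)} = 4 t$
$32 \left(-22\right) + \left(\left(-15 - 15\right) + V{\left(0,0 \right)}\right) = 32 \left(-22\right) + \left(\left(-15 - 15\right) + 4 \cdot 0\right) = -704 + \left(-30 + 0\right) = -704 - 30 = -734$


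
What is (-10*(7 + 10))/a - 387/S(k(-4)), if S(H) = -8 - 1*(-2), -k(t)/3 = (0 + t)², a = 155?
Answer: 3931/62 ≈ 63.403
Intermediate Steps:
k(t) = -3*t² (k(t) = -3*(0 + t)² = -3*t²)
S(H) = -6 (S(H) = -8 + 2 = -6)
(-10*(7 + 10))/a - 387/S(k(-4)) = -10*(7 + 10)/155 - 387/(-6) = -10*17*(1/155) - 387*(-⅙) = -170*1/155 + 129/2 = -34/31 + 129/2 = 3931/62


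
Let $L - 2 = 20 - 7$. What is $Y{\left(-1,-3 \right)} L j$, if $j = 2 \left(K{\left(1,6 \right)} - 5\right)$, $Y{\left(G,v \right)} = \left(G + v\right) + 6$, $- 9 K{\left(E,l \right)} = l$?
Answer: $-340$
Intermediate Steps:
$K{\left(E,l \right)} = - \frac{l}{9}$
$Y{\left(G,v \right)} = 6 + G + v$
$L = 15$ ($L = 2 + \left(20 - 7\right) = 2 + 13 = 15$)
$j = - \frac{34}{3}$ ($j = 2 \left(\left(- \frac{1}{9}\right) 6 - 5\right) = 2 \left(- \frac{2}{3} - 5\right) = 2 \left(- \frac{17}{3}\right) = - \frac{34}{3} \approx -11.333$)
$Y{\left(-1,-3 \right)} L j = \left(6 - 1 - 3\right) 15 \left(- \frac{34}{3}\right) = 2 \cdot 15 \left(- \frac{34}{3}\right) = 30 \left(- \frac{34}{3}\right) = -340$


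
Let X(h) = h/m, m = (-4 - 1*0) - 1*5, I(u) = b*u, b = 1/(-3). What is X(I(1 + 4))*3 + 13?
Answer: 122/9 ≈ 13.556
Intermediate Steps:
b = -⅓ ≈ -0.33333
I(u) = -u/3
m = -9 (m = (-4 + 0) - 5 = -4 - 5 = -9)
X(h) = -h/9 (X(h) = h/(-9) = h*(-⅑) = -h/9)
X(I(1 + 4))*3 + 13 = -(-1)*(1 + 4)/27*3 + 13 = -(-1)*5/27*3 + 13 = -⅑*(-5/3)*3 + 13 = (5/27)*3 + 13 = 5/9 + 13 = 122/9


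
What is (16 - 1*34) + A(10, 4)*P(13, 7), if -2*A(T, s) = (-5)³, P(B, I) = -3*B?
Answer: -4911/2 ≈ -2455.5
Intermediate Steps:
A(T, s) = 125/2 (A(T, s) = -½*(-5)³ = -½*(-125) = 125/2)
(16 - 1*34) + A(10, 4)*P(13, 7) = (16 - 1*34) + 125*(-3*13)/2 = (16 - 34) + (125/2)*(-39) = -18 - 4875/2 = -4911/2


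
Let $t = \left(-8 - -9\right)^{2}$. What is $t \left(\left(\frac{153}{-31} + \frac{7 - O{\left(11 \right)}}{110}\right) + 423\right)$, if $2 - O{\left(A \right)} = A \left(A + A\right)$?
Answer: $\frac{1433257}{3410} \approx 420.31$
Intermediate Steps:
$O{\left(A \right)} = 2 - 2 A^{2}$ ($O{\left(A \right)} = 2 - A \left(A + A\right) = 2 - A 2 A = 2 - 2 A^{2}$)
$t = 1$ ($t = \left(-8 + 9\right)^{2} = 1^{2} = 1$)
$t \left(\left(\frac{153}{-31} + \frac{7 - O{\left(11 \right)}}{110}\right) + 423\right) = 1 \left(\left(\frac{153}{-31} + \frac{7 - \left(2 - 2 \cdot 11^{2}\right)}{110}\right) + 423\right) = 1 \left(\left(153 \left(- \frac{1}{31}\right) + \left(7 - \left(2 - 242\right)\right) \frac{1}{110}\right) + 423\right) = 1 \left(\left(- \frac{153}{31} + \left(7 - \left(2 - 242\right)\right) \frac{1}{110}\right) + 423\right) = 1 \left(\left(- \frac{153}{31} + \left(7 - -240\right) \frac{1}{110}\right) + 423\right) = 1 \left(\left(- \frac{153}{31} + \left(7 + 240\right) \frac{1}{110}\right) + 423\right) = 1 \left(\left(- \frac{153}{31} + 247 \cdot \frac{1}{110}\right) + 423\right) = 1 \left(\left(- \frac{153}{31} + \frac{247}{110}\right) + 423\right) = 1 \left(- \frac{9173}{3410} + 423\right) = 1 \cdot \frac{1433257}{3410} = \frac{1433257}{3410}$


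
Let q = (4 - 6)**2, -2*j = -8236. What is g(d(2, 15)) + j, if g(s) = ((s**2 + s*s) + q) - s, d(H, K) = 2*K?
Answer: 5892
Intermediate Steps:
j = 4118 (j = -1/2*(-8236) = 4118)
q = 4 (q = (-2)**2 = 4)
g(s) = 4 - s + 2*s**2 (g(s) = ((s**2 + s*s) + 4) - s = ((s**2 + s**2) + 4) - s = (2*s**2 + 4) - s = (4 + 2*s**2) - s = 4 - s + 2*s**2)
g(d(2, 15)) + j = (4 - 2*15 + 2*(2*15)**2) + 4118 = (4 - 1*30 + 2*30**2) + 4118 = (4 - 30 + 2*900) + 4118 = (4 - 30 + 1800) + 4118 = 1774 + 4118 = 5892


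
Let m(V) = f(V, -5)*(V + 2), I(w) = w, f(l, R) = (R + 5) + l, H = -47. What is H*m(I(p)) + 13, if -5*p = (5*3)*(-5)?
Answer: -11972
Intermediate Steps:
f(l, R) = 5 + R + l (f(l, R) = (5 + R) + l = 5 + R + l)
p = 15 (p = -5*3*(-5)/5 = -3*(-5) = -1/5*(-75) = 15)
m(V) = V*(2 + V) (m(V) = (5 - 5 + V)*(V + 2) = V*(2 + V))
H*m(I(p)) + 13 = -705*(2 + 15) + 13 = -705*17 + 13 = -47*255 + 13 = -11985 + 13 = -11972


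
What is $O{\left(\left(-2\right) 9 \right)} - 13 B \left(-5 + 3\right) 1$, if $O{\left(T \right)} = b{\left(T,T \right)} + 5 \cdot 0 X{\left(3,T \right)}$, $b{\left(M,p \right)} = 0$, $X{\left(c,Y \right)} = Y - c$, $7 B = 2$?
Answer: $\frac{52}{7} \approx 7.4286$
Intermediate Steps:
$B = \frac{2}{7}$ ($B = \frac{1}{7} \cdot 2 = \frac{2}{7} \approx 0.28571$)
$O{\left(T \right)} = 0$ ($O{\left(T \right)} = 0 + 5 \cdot 0 \left(T - 3\right) = 0 + 5 \cdot 0 \left(-3 + T\right) = 0 + 5 \cdot 0 = 0 + 0 = 0$)
$O{\left(\left(-2\right) 9 \right)} - 13 B \left(-5 + 3\right) 1 = 0 - 13 \frac{2 \left(-5 + 3\right)}{7} \cdot 1 = 0 - 13 \cdot \frac{2}{7} \left(-2\right) 1 = 0 - 13 \left(- \frac{4}{7}\right) 1 = 0 - \left(- \frac{52}{7}\right) 1 = 0 - - \frac{52}{7} = 0 + \frac{52}{7} = \frac{52}{7}$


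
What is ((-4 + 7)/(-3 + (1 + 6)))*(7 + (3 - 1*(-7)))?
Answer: 51/4 ≈ 12.750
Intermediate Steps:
((-4 + 7)/(-3 + (1 + 6)))*(7 + (3 - 1*(-7))) = (3/(-3 + 7))*(7 + (3 + 7)) = (3/4)*(7 + 10) = (3*(¼))*17 = (¾)*17 = 51/4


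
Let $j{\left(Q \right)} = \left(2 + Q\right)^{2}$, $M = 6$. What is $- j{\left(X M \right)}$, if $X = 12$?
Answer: $-5476$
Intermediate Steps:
$- j{\left(X M \right)} = - \left(2 + 12 \cdot 6\right)^{2} = - \left(2 + 72\right)^{2} = - 74^{2} = \left(-1\right) 5476 = -5476$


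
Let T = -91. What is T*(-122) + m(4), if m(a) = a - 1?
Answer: 11105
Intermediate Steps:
m(a) = -1 + a
T*(-122) + m(4) = -91*(-122) + (-1 + 4) = 11102 + 3 = 11105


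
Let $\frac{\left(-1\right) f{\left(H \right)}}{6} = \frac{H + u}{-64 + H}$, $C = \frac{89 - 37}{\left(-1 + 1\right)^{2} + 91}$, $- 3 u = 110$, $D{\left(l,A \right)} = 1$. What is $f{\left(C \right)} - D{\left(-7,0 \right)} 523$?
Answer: $- \frac{58432}{111} \approx -526.41$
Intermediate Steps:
$u = - \frac{110}{3}$ ($u = \left(- \frac{1}{3}\right) 110 = - \frac{110}{3} \approx -36.667$)
$C = \frac{4}{7}$ ($C = \frac{52}{0^{2} + 91} = \frac{52}{0 + 91} = \frac{52}{91} = 52 \cdot \frac{1}{91} = \frac{4}{7} \approx 0.57143$)
$f{\left(H \right)} = - \frac{6 \left(- \frac{110}{3} + H\right)}{-64 + H}$ ($f{\left(H \right)} = - 6 \frac{H - \frac{110}{3}}{-64 + H} = - 6 \frac{- \frac{110}{3} + H}{-64 + H} = - \frac{6 \left(- \frac{110}{3} + H\right)}{-64 + H}$)
$f{\left(C \right)} - D{\left(-7,0 \right)} 523 = \frac{2 \left(110 - \frac{12}{7}\right)}{-64 + \frac{4}{7}} - 1 \cdot 523 = \frac{2 \left(110 - \frac{12}{7}\right)}{- \frac{444}{7}} - 523 = 2 \left(- \frac{7}{444}\right) \frac{758}{7} - 523 = - \frac{379}{111} - 523 = - \frac{58432}{111}$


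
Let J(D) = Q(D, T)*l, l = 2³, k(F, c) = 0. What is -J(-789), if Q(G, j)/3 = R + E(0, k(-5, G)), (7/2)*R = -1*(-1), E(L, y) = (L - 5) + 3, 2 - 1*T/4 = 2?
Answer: 288/7 ≈ 41.143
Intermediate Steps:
T = 0 (T = 8 - 4*2 = 8 - 8 = 0)
E(L, y) = -2 + L (E(L, y) = (-5 + L) + 3 = -2 + L)
R = 2/7 (R = 2*(-1*(-1))/7 = (2/7)*1 = 2/7 ≈ 0.28571)
Q(G, j) = -36/7 (Q(G, j) = 3*(2/7 + (-2 + 0)) = 3*(2/7 - 2) = 3*(-12/7) = -36/7)
l = 8
J(D) = -288/7 (J(D) = -36/7*8 = -288/7)
-J(-789) = -1*(-288/7) = 288/7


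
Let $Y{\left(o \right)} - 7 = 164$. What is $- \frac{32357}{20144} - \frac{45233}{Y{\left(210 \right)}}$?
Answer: $- \frac{916706599}{3444624} \approx -266.13$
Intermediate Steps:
$Y{\left(o \right)} = 171$ ($Y{\left(o \right)} = 7 + 164 = 171$)
$- \frac{32357}{20144} - \frac{45233}{Y{\left(210 \right)}} = - \frac{32357}{20144} - \frac{45233}{171} = - \frac{916706599}{3444624}$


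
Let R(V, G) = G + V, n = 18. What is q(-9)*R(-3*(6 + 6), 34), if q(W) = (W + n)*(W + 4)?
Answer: 90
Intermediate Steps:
q(W) = (4 + W)*(18 + W) (q(W) = (W + 18)*(W + 4) = (18 + W)*(4 + W) = (4 + W)*(18 + W))
q(-9)*R(-3*(6 + 6), 34) = (72 + (-9)² + 22*(-9))*(34 - 3*(6 + 6)) = (72 + 81 - 198)*(34 - 3*12) = -45*(34 - 36) = -45*(-2) = 90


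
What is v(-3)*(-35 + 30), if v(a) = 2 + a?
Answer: 5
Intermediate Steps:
v(-3)*(-35 + 30) = (2 - 3)*(-35 + 30) = -1*(-5) = 5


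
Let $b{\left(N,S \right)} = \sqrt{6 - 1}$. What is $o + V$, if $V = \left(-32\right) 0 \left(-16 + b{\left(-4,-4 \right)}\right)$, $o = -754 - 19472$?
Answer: $-20226$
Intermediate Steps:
$o = -20226$
$b{\left(N,S \right)} = \sqrt{5}$
$V = 0$ ($V = \left(-32\right) 0 \left(-16 + \sqrt{5}\right) = 0 \left(-16 + \sqrt{5}\right) = 0$)
$o + V = -20226 + 0 = -20226$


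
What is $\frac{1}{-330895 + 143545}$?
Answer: $- \frac{1}{187350} \approx -5.3376 \cdot 10^{-6}$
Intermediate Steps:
$\frac{1}{-330895 + 143545} = \frac{1}{-187350} = - \frac{1}{187350}$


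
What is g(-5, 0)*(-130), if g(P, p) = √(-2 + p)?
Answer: -130*I*√2 ≈ -183.85*I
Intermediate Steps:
g(-5, 0)*(-130) = √(-2 + 0)*(-130) = √(-2)*(-130) = (I*√2)*(-130) = -130*I*√2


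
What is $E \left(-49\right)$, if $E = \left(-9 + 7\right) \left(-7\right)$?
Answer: $-686$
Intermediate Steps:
$E = 14$ ($E = \left(-2\right) \left(-7\right) = 14$)
$E \left(-49\right) = 14 \left(-49\right) = -686$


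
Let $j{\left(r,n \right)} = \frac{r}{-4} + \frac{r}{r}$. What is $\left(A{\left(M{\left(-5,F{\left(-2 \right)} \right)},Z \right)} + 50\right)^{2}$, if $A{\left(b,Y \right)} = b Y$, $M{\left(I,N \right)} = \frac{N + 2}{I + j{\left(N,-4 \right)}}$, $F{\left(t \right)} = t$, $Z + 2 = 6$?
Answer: $2500$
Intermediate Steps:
$Z = 4$ ($Z = -2 + 6 = 4$)
$j{\left(r,n \right)} = 1 - \frac{r}{4}$ ($j{\left(r,n \right)} = r \left(- \frac{1}{4}\right) + 1 = - \frac{r}{4} + 1 = 1 - \frac{r}{4}$)
$M{\left(I,N \right)} = \frac{2 + N}{1 + I - \frac{N}{4}}$ ($M{\left(I,N \right)} = \frac{N + 2}{I - \left(-1 + \frac{N}{4}\right)} = \frac{2 + N}{1 + I - \frac{N}{4}}$)
$A{\left(b,Y \right)} = Y b$
$\left(A{\left(M{\left(-5,F{\left(-2 \right)} \right)},Z \right)} + 50\right)^{2} = \left(4 \frac{4 \left(2 - 2\right)}{4 - -2 + 4 \left(-5\right)} + 50\right)^{2} = \left(4 \cdot 4 \frac{1}{4 + 2 - 20} \cdot 0 + 50\right)^{2} = \left(4 \cdot 4 \frac{1}{-14} \cdot 0 + 50\right)^{2} = \left(4 \cdot 4 \left(- \frac{1}{14}\right) 0 + 50\right)^{2} = \left(4 \cdot 0 + 50\right)^{2} = \left(0 + 50\right)^{2} = 50^{2} = 2500$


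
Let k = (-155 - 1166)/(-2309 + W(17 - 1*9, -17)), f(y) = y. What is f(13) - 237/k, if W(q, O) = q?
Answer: -528164/1321 ≈ -399.82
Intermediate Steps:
k = 1321/2301 (k = (-155 - 1166)/(-2309 + (17 - 1*9)) = -1321/(-2309 + (17 - 9)) = -1321/(-2309 + 8) = -1321/(-2301) = -1321*(-1/2301) = 1321/2301 ≈ 0.57410)
f(13) - 237/k = 13 - 237/1321/2301 = 13 - 237*2301/1321 = 13 - 1*545337/1321 = 13 - 545337/1321 = -528164/1321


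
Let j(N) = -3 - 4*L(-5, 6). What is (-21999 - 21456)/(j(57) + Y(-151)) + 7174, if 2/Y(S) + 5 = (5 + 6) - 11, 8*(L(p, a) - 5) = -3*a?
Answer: 244601/24 ≈ 10192.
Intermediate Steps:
L(p, a) = 5 - 3*a/8 (L(p, a) = 5 + (-3*a)/8 = 5 - 3*a/8)
j(N) = -14 (j(N) = -3 - 4*(5 - 3/8*6) = -3 - 4*(5 - 9/4) = -3 - 4*11/4 = -3 - 11 = -14)
Y(S) = -2/5 (Y(S) = 2/(-5 + ((5 + 6) - 11)) = 2/(-5 + (11 - 11)) = 2/(-5 + 0) = 2/(-5) = 2*(-1/5) = -2/5)
(-21999 - 21456)/(j(57) + Y(-151)) + 7174 = (-21999 - 21456)/(-14 - 2/5) + 7174 = -43455/(-72/5) + 7174 = -43455*(-5/72) + 7174 = 72425/24 + 7174 = 244601/24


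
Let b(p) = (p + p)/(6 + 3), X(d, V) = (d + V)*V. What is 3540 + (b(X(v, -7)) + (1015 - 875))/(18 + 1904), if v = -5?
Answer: 10206058/2883 ≈ 3540.1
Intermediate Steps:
X(d, V) = V*(V + d) (X(d, V) = (V + d)*V = V*(V + d))
b(p) = 2*p/9 (b(p) = (2*p)/9 = (2*p)*(1/9) = 2*p/9)
3540 + (b(X(v, -7)) + (1015 - 875))/(18 + 1904) = 3540 + (2*(-7*(-7 - 5))/9 + (1015 - 875))/(18 + 1904) = 3540 + (2*(-7*(-12))/9 + 140)/1922 = 3540 + ((2/9)*84 + 140)*(1/1922) = 3540 + (56/3 + 140)*(1/1922) = 3540 + (476/3)*(1/1922) = 3540 + 238/2883 = 10206058/2883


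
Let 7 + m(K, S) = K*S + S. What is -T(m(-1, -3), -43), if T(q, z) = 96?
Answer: -96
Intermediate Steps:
m(K, S) = -7 + S + K*S (m(K, S) = -7 + (K*S + S) = -7 + (S + K*S) = -7 + S + K*S)
-T(m(-1, -3), -43) = -1*96 = -96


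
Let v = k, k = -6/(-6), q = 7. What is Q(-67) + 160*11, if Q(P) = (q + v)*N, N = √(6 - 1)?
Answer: 1760 + 8*√5 ≈ 1777.9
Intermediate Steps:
N = √5 ≈ 2.2361
k = 1 (k = -6*(-⅙) = 1)
v = 1
Q(P) = 8*√5 (Q(P) = (7 + 1)*√5 = 8*√5)
Q(-67) + 160*11 = 8*√5 + 160*11 = 8*√5 + 1760 = 1760 + 8*√5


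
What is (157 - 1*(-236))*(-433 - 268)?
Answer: -275493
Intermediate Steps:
(157 - 1*(-236))*(-433 - 268) = (157 + 236)*(-701) = 393*(-701) = -275493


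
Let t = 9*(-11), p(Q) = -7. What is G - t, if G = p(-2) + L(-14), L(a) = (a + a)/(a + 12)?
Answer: 106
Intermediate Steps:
L(a) = 2*a/(12 + a) (L(a) = (2*a)/(12 + a) = 2*a/(12 + a))
t = -99
G = 7 (G = -7 + 2*(-14)/(12 - 14) = -7 + 2*(-14)/(-2) = -7 + 2*(-14)*(-½) = -7 + 14 = 7)
G - t = 7 - 1*(-99) = 7 + 99 = 106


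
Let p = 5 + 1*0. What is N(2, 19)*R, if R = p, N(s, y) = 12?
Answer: 60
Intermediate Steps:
p = 5 (p = 5 + 0 = 5)
R = 5
N(2, 19)*R = 12*5 = 60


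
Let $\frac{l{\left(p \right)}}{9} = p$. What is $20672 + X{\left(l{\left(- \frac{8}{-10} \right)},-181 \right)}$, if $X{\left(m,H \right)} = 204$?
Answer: $20876$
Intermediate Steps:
$l{\left(p \right)} = 9 p$
$20672 + X{\left(l{\left(- \frac{8}{-10} \right)},-181 \right)} = 20672 + 204 = 20876$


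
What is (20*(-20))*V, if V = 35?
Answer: -14000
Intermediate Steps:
(20*(-20))*V = (20*(-20))*35 = -400*35 = -14000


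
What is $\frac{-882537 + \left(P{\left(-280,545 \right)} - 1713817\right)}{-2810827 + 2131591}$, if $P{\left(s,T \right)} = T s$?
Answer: $\frac{458159}{113206} \approx 4.0471$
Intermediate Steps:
$\frac{-882537 + \left(P{\left(-280,545 \right)} - 1713817\right)}{-2810827 + 2131591} = \frac{-882537 + \left(545 \left(-280\right) - 1713817\right)}{-2810827 + 2131591} = \frac{-882537 - 1866417}{-679236} = \left(-882537 - 1866417\right) \left(- \frac{1}{679236}\right) = \left(-2748954\right) \left(- \frac{1}{679236}\right) = \frac{458159}{113206}$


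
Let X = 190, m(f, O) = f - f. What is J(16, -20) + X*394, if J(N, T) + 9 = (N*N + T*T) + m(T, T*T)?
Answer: 75507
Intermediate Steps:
m(f, O) = 0
J(N, T) = -9 + N² + T² (J(N, T) = -9 + ((N*N + T*T) + 0) = -9 + ((N² + T²) + 0) = -9 + (N² + T²) = -9 + N² + T²)
J(16, -20) + X*394 = (-9 + 16² + (-20)²) + 190*394 = (-9 + 256 + 400) + 74860 = 647 + 74860 = 75507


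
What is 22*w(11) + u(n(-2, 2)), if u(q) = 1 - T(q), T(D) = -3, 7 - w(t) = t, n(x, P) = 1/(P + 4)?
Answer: -84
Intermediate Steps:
n(x, P) = 1/(4 + P)
w(t) = 7 - t
u(q) = 4 (u(q) = 1 - 1*(-3) = 1 + 3 = 4)
22*w(11) + u(n(-2, 2)) = 22*(7 - 1*11) + 4 = 22*(7 - 11) + 4 = 22*(-4) + 4 = -88 + 4 = -84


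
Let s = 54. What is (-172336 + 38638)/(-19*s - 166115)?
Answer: 133698/167141 ≈ 0.79991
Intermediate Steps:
(-172336 + 38638)/(-19*s - 166115) = (-172336 + 38638)/(-19*54 - 166115) = -133698/(-1026 - 166115) = -133698/(-167141) = -133698*(-1/167141) = 133698/167141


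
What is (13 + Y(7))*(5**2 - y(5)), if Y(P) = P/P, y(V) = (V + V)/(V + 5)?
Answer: 336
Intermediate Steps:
y(V) = 2*V/(5 + V) (y(V) = (2*V)/(5 + V) = 2*V/(5 + V))
Y(P) = 1
(13 + Y(7))*(5**2 - y(5)) = (13 + 1)*(5**2 - 2*5/(5 + 5)) = 14*(25 - 2*5/10) = 14*(25 - 1*1) = 14*(25 - 1) = 14*24 = 336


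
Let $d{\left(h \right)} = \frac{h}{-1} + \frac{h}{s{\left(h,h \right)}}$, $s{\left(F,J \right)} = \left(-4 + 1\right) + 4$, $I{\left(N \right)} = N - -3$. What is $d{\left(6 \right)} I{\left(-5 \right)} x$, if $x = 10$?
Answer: $0$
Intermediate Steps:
$I{\left(N \right)} = 3 + N$ ($I{\left(N \right)} = N + 3 = 3 + N$)
$s{\left(F,J \right)} = 1$ ($s{\left(F,J \right)} = -3 + 4 = 1$)
$d{\left(h \right)} = 0$ ($d{\left(h \right)} = \frac{h}{-1} + \frac{h}{1} = h \left(-1\right) + h 1 = - h + h = 0$)
$d{\left(6 \right)} I{\left(-5 \right)} x = 0 \left(3 - 5\right) 10 = 0 \left(-2\right) 10 = 0 \cdot 10 = 0$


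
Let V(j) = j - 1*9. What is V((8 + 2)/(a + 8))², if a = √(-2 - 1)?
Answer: (-3601*I + 1116*√3)/(-61*I + 16*√3) ≈ 60.866 + 4.0359*I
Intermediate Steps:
a = I*√3 (a = √(-3) = I*√3 ≈ 1.732*I)
V(j) = -9 + j (V(j) = j - 9 = -9 + j)
V((8 + 2)/(a + 8))² = (-9 + (8 + 2)/(I*√3 + 8))² = (-9 + 10/(8 + I*√3))²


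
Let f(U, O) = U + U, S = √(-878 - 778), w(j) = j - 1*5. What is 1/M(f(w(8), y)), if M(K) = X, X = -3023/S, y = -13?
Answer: -6*I*√46/3023 ≈ -0.013461*I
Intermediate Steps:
w(j) = -5 + j (w(j) = j - 5 = -5 + j)
S = 6*I*√46 (S = √(-1656) = 6*I*√46 ≈ 40.694*I)
f(U, O) = 2*U
X = 3023*I*√46/276 (X = -3023*(-I*√46/276) = -(-3023)*I*√46/276 = 3023*I*√46/276 ≈ 74.286*I)
M(K) = 3023*I*√46/276
1/M(f(w(8), y)) = 1/(3023*I*√46/276) = -6*I*√46/3023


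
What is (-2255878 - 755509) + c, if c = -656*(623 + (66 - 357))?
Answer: -3229179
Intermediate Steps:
c = -217792 (c = -656*(623 - 291) = -656*332 = -217792)
(-2255878 - 755509) + c = (-2255878 - 755509) - 217792 = -3011387 - 217792 = -3229179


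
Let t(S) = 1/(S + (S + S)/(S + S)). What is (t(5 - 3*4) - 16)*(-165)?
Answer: 5335/2 ≈ 2667.5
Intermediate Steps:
t(S) = 1/(1 + S) (t(S) = 1/(S + (2*S)/((2*S))) = 1/(S + (2*S)*(1/(2*S))) = 1/(S + 1) = 1/(1 + S))
(t(5 - 3*4) - 16)*(-165) = (1/(1 + (5 - 3*4)) - 16)*(-165) = (1/(1 + (5 - 12)) - 16)*(-165) = (1/(1 - 7) - 16)*(-165) = (1/(-6) - 16)*(-165) = (-⅙ - 16)*(-165) = -97/6*(-165) = 5335/2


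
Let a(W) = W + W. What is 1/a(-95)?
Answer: -1/190 ≈ -0.0052632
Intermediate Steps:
a(W) = 2*W
1/a(-95) = 1/(2*(-95)) = 1/(-190) = -1/190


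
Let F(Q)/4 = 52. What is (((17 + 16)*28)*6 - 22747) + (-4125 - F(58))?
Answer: -21536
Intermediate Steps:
F(Q) = 208 (F(Q) = 4*52 = 208)
(((17 + 16)*28)*6 - 22747) + (-4125 - F(58)) = (((17 + 16)*28)*6 - 22747) + (-4125 - 1*208) = ((33*28)*6 - 22747) + (-4125 - 208) = (924*6 - 22747) - 4333 = (5544 - 22747) - 4333 = -17203 - 4333 = -21536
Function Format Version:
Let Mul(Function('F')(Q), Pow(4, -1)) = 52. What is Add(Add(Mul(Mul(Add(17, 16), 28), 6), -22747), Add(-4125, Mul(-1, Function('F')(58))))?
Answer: -21536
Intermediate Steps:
Function('F')(Q) = 208 (Function('F')(Q) = Mul(4, 52) = 208)
Add(Add(Mul(Mul(Add(17, 16), 28), 6), -22747), Add(-4125, Mul(-1, Function('F')(58)))) = Add(Add(Mul(Mul(Add(17, 16), 28), 6), -22747), Add(-4125, Mul(-1, 208))) = Add(Add(Mul(Mul(33, 28), 6), -22747), Add(-4125, -208)) = Add(Add(Mul(924, 6), -22747), -4333) = Add(Add(5544, -22747), -4333) = Add(-17203, -4333) = -21536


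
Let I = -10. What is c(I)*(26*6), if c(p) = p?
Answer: -1560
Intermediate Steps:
c(I)*(26*6) = -260*6 = -10*156 = -1560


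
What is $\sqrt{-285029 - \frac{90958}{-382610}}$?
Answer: $\frac{i \sqrt{10431369492252630}}{191305} \approx 533.88 i$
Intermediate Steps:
$\sqrt{-285029 - \frac{90958}{-382610}} = \sqrt{-285029 - - \frac{45479}{191305}} = \sqrt{-285029 + \frac{45479}{191305}} = \sqrt{- \frac{54527427366}{191305}} = \frac{i \sqrt{10431369492252630}}{191305}$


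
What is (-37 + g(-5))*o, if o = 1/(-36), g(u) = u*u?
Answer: ⅓ ≈ 0.33333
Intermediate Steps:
g(u) = u²
o = -1/36 ≈ -0.027778
(-37 + g(-5))*o = (-37 + (-5)²)*(-1/36) = (-37 + 25)*(-1/36) = -12*(-1/36) = ⅓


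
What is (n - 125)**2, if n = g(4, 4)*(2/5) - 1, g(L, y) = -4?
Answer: 407044/25 ≈ 16282.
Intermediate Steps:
n = -13/5 (n = -8/5 - 1 = -13/5 ≈ -2.6000)
(n - 125)**2 = (-13/5 - 125)**2 = (-638/5)**2 = 407044/25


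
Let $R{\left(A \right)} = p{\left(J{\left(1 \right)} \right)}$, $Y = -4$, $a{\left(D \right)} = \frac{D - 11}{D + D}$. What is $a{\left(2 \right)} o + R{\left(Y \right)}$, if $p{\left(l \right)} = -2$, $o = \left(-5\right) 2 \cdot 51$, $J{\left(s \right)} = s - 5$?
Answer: $\frac{2291}{2} \approx 1145.5$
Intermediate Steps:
$J{\left(s \right)} = -5 + s$
$o = -510$ ($o = \left(-10\right) 51 = -510$)
$a{\left(D \right)} = \frac{-11 + D}{2 D}$
$R{\left(A \right)} = -2$
$a{\left(2 \right)} o + R{\left(Y \right)} = \frac{-11 + 2}{2 \cdot 2} \left(-510\right) - 2 = \frac{1}{2} \cdot \frac{1}{2} \left(-9\right) \left(-510\right) - 2 = \left(- \frac{9}{4}\right) \left(-510\right) - 2 = \frac{2295}{2} - 2 = \frac{2291}{2}$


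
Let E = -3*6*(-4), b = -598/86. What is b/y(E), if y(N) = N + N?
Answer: -299/6192 ≈ -0.048288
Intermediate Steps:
b = -299/43 (b = -598*1/86 = -299/43 ≈ -6.9535)
E = 72 (E = -18*(-4) = 72)
y(N) = 2*N
b/y(E) = -299/(43*(2*72)) = -299/43/144 = -299/43*1/144 = -299/6192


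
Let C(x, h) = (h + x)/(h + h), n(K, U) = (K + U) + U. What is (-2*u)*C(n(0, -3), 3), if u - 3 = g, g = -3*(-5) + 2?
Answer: 20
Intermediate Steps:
g = 17 (g = 15 + 2 = 17)
n(K, U) = K + 2*U
u = 20 (u = 3 + 17 = 20)
C(x, h) = (h + x)/(2*h) (C(x, h) = (h + x)/((2*h)) = (h + x)*(1/(2*h)) = (h + x)/(2*h))
(-2*u)*C(n(0, -3), 3) = (-2*20)*((1/2)*(3 + (0 + 2*(-3)))/3) = -20*(3 + (0 - 6))/3 = -20*(3 - 6)/3 = -20*(-3)/3 = -40*(-1/2) = 20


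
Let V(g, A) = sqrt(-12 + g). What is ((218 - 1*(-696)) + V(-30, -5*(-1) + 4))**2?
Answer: (914 + I*sqrt(42))**2 ≈ 8.3535e+5 + 1.185e+4*I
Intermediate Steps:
((218 - 1*(-696)) + V(-30, -5*(-1) + 4))**2 = ((218 - 1*(-696)) + sqrt(-12 - 30))**2 = ((218 + 696) + sqrt(-42))**2 = (914 + I*sqrt(42))**2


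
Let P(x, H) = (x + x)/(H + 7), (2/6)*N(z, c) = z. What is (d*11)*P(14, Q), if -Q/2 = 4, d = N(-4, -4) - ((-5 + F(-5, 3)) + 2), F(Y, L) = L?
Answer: 3696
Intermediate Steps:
N(z, c) = 3*z
d = -12 (d = 3*(-4) - ((-5 + 3) + 2) = -12 - (-2 + 2) = -12 - 1*0 = -12 + 0 = -12)
Q = -8 (Q = -2*4 = -8)
P(x, H) = 2*x/(7 + H) (P(x, H) = (2*x)/(7 + H) = 2*x/(7 + H))
(d*11)*P(14, Q) = (-12*11)*(2*14/(7 - 8)) = -264*14/(-1) = -264*14*(-1) = -132*(-28) = 3696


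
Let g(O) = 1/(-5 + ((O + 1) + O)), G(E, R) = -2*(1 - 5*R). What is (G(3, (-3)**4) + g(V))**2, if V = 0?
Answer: 10439361/16 ≈ 6.5246e+5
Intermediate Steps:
G(E, R) = -2 + 10*R
g(O) = 1/(-4 + 2*O) (g(O) = 1/(-5 + ((1 + O) + O)) = 1/(-5 + (1 + 2*O)) = 1/(-4 + 2*O))
(G(3, (-3)**4) + g(V))**2 = ((-2 + 10*(-3)**4) + 1/(2*(-2 + 0)))**2 = ((-2 + 10*81) + (1/2)/(-2))**2 = ((-2 + 810) + (1/2)*(-1/2))**2 = (808 - 1/4)**2 = (3231/4)**2 = 10439361/16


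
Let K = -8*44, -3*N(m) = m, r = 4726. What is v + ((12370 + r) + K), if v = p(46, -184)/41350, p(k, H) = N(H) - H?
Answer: 1038546968/62025 ≈ 16744.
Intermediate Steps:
N(m) = -m/3
K = -352
p(k, H) = -4*H/3 (p(k, H) = -H/3 - H = -4*H/3)
v = 368/62025 (v = -4/3*(-184)/41350 = (736/3)*(1/41350) = 368/62025 ≈ 0.0059331)
v + ((12370 + r) + K) = 368/62025 + ((12370 + 4726) - 352) = 368/62025 + (17096 - 352) = 368/62025 + 16744 = 1038546968/62025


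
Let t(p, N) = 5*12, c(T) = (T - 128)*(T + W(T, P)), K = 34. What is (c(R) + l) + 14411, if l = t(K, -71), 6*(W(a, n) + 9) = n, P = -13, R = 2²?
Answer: 46079/3 ≈ 15360.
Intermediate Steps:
R = 4
W(a, n) = -9 + n/6
c(T) = (-128 + T)*(-67/6 + T) (c(T) = (T - 128)*(T + (-9 + (⅙)*(-13))) = (-128 + T)*(T + (-9 - 13/6)) = (-128 + T)*(T - 67/6) = (-128 + T)*(-67/6 + T))
t(p, N) = 60
l = 60
(c(R) + l) + 14411 = ((4288/3 + 4² - 835/6*4) + 60) + 14411 = ((4288/3 + 16 - 1670/3) + 60) + 14411 = (2666/3 + 60) + 14411 = 2846/3 + 14411 = 46079/3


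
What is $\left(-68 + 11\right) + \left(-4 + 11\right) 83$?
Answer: $524$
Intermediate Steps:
$\left(-68 + 11\right) + \left(-4 + 11\right) 83 = -57 + 7 \cdot 83 = -57 + 581 = 524$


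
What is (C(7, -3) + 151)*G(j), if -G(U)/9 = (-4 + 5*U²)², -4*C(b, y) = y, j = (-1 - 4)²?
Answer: -53213121783/4 ≈ -1.3303e+10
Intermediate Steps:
j = 25 (j = (-5)² = 25)
C(b, y) = -y/4
G(U) = -9*(-4 + 5*U²)²
(C(7, -3) + 151)*G(j) = (-¼*(-3) + 151)*(-9*(-4 + 5*25²)²) = (¾ + 151)*(-9*(-4 + 5*625)²) = 607*(-9*(-4 + 3125)²)/4 = 607*(-9*3121²)/4 = 607*(-9*9740641)/4 = (607/4)*(-87665769) = -53213121783/4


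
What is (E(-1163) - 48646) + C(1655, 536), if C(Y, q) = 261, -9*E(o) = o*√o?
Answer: -48385 + 1163*I*√1163/9 ≈ -48385.0 + 4406.8*I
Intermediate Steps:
E(o) = -o^(3/2)/9 (E(o) = -o*√o/9 = -o^(3/2)/9)
(E(-1163) - 48646) + C(1655, 536) = (-(-1163)*I*√1163/9 - 48646) + 261 = (1163*I*√1163/9 - 48646) + 261 = (-48646 + 1163*I*√1163/9) + 261 = -48385 + 1163*I*√1163/9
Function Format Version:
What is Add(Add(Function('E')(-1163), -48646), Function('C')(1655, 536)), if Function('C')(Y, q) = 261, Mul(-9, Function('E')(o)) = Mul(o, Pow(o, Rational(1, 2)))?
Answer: Add(-48385, Mul(Rational(1163, 9), I, Pow(1163, Rational(1, 2)))) ≈ Add(-48385., Mul(4406.8, I))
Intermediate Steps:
Function('E')(o) = Mul(Rational(-1, 9), Pow(o, Rational(3, 2))) (Function('E')(o) = Mul(Rational(-1, 9), Mul(o, Pow(o, Rational(1, 2)))) = Mul(Rational(-1, 9), Pow(o, Rational(3, 2))))
Add(Add(Function('E')(-1163), -48646), Function('C')(1655, 536)) = Add(Add(Mul(Rational(-1, 9), Pow(-1163, Rational(3, 2))), -48646), 261) = Add(Add(Mul(Rational(-1, 9), Mul(-1163, I, Pow(1163, Rational(1, 2)))), -48646), 261) = Add(Add(Mul(Rational(1163, 9), I, Pow(1163, Rational(1, 2))), -48646), 261) = Add(Add(-48646, Mul(Rational(1163, 9), I, Pow(1163, Rational(1, 2)))), 261) = Add(-48385, Mul(Rational(1163, 9), I, Pow(1163, Rational(1, 2))))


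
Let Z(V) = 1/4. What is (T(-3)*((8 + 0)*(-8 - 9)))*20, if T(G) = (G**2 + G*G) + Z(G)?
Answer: -49640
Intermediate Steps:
Z(V) = 1/4
T(G) = 1/4 + 2*G**2 (T(G) = (G**2 + G*G) + 1/4 = (G**2 + G**2) + 1/4 = 2*G**2 + 1/4 = 1/4 + 2*G**2)
(T(-3)*((8 + 0)*(-8 - 9)))*20 = ((1/4 + 2*(-3)**2)*((8 + 0)*(-8 - 9)))*20 = ((1/4 + 2*9)*(8*(-17)))*20 = ((1/4 + 18)*(-136))*20 = ((73/4)*(-136))*20 = -2482*20 = -49640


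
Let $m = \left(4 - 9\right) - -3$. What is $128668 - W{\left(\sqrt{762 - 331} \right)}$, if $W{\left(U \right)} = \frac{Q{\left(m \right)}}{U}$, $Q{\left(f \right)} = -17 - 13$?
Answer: $128668 + \frac{30 \sqrt{431}}{431} \approx 1.2867 \cdot 10^{5}$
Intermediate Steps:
$m = -2$ ($m = -5 + \left(-1 + 4\right) = -5 + 3 = -2$)
$Q{\left(f \right)} = -30$ ($Q{\left(f \right)} = -17 - 13 = -30$)
$W{\left(U \right)} = - \frac{30}{U}$
$128668 - W{\left(\sqrt{762 - 331} \right)} = 128668 - - \frac{30}{\sqrt{762 - 331}} = 128668 - - \frac{30}{\sqrt{431}} = 128668 - - 30 \frac{\sqrt{431}}{431} = 128668 - - \frac{30 \sqrt{431}}{431} = 128668 + \frac{30 \sqrt{431}}{431}$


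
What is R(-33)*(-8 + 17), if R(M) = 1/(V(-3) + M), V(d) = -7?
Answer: -9/40 ≈ -0.22500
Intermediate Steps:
R(M) = 1/(-7 + M)
R(-33)*(-8 + 17) = (-8 + 17)/(-7 - 33) = 9/(-40) = -1/40*9 = -9/40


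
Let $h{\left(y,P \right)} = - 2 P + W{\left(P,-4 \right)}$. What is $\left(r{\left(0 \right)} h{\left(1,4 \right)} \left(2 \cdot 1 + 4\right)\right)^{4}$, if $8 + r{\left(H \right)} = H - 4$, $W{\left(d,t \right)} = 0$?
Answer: $110075314176$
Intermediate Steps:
$h{\left(y,P \right)} = - 2 P$ ($h{\left(y,P \right)} = - 2 P + 0 = - 2 P$)
$r{\left(H \right)} = -12 + H$ ($r{\left(H \right)} = -8 + \left(H - 4\right) = -8 + \left(-4 + H\right) = -12 + H$)
$\left(r{\left(0 \right)} h{\left(1,4 \right)} \left(2 \cdot 1 + 4\right)\right)^{4} = \left(\left(-12 + 0\right) \left(\left(-2\right) 4\right) \left(2 \cdot 1 + 4\right)\right)^{4} = \left(\left(-12\right) \left(-8\right) \left(2 + 4\right)\right)^{4} = \left(96 \cdot 6\right)^{4} = 576^{4} = 110075314176$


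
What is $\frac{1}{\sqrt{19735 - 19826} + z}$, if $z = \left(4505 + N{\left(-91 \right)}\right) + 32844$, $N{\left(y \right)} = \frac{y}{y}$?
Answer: $\frac{37350}{1395022591} - \frac{i \sqrt{91}}{1395022591} \approx 2.6774 \cdot 10^{-5} - 6.8382 \cdot 10^{-9} i$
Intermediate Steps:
$N{\left(y \right)} = 1$
$z = 37350$ ($z = \left(4505 + 1\right) + 32844 = 4506 + 32844 = 37350$)
$\frac{1}{\sqrt{19735 - 19826} + z} = \frac{1}{\sqrt{19735 - 19826} + 37350} = \frac{1}{\sqrt{-91} + 37350} = \frac{1}{i \sqrt{91} + 37350} = \frac{1}{37350 + i \sqrt{91}}$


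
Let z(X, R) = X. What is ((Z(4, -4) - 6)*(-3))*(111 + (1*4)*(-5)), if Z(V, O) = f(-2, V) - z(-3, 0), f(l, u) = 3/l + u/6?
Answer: 2093/2 ≈ 1046.5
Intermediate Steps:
f(l, u) = 3/l + u/6 (f(l, u) = 3/l + u*(⅙) = 3/l + u/6)
Z(V, O) = 3/2 + V/6 (Z(V, O) = (3/(-2) + V/6) - 1*(-3) = (3*(-½) + V/6) + 3 = (-3/2 + V/6) + 3 = 3/2 + V/6)
((Z(4, -4) - 6)*(-3))*(111 + (1*4)*(-5)) = (((3/2 + (⅙)*4) - 6)*(-3))*(111 + (1*4)*(-5)) = (((3/2 + ⅔) - 6)*(-3))*(111 + 4*(-5)) = ((13/6 - 6)*(-3))*(111 - 20) = -23/6*(-3)*91 = (23/2)*91 = 2093/2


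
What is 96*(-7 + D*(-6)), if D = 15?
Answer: -9312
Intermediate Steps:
96*(-7 + D*(-6)) = 96*(-7 + 15*(-6)) = 96*(-7 - 90) = 96*(-97) = -9312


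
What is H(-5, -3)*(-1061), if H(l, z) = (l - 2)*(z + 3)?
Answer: 0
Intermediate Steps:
H(l, z) = (-2 + l)*(3 + z)
H(-5, -3)*(-1061) = (-6 - 2*(-3) + 3*(-5) - 5*(-3))*(-1061) = (-6 + 6 - 15 + 15)*(-1061) = 0*(-1061) = 0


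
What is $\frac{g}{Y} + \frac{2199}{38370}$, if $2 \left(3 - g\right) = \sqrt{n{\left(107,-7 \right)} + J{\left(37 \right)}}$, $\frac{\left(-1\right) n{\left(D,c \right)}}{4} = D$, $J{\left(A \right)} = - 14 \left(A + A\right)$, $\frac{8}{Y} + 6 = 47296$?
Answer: $\frac{453630791}{25580} - \frac{23645 i \sqrt{366}}{4} \approx 17734.0 - 1.1309 \cdot 10^{5} i$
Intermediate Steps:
$Y = \frac{4}{23645}$ ($Y = \frac{8}{-6 + 47296} = \frac{8}{47290} = 8 \cdot \frac{1}{47290} = \frac{4}{23645} \approx 0.00016917$)
$J{\left(A \right)} = - 28 A$ ($J{\left(A \right)} = - 14 \cdot 2 A = - 28 A$)
$n{\left(D,c \right)} = - 4 D$
$g = 3 - i \sqrt{366}$ ($g = 3 - \frac{\sqrt{\left(-4\right) 107 - 1036}}{2} = 3 - \frac{\sqrt{-428 - 1036}}{2} = 3 - \frac{\sqrt{-1464}}{2} = 3 - \frac{2 i \sqrt{366}}{2} = 3 - i \sqrt{366} \approx 3.0 - 19.131 i$)
$\frac{g}{Y} + \frac{2199}{38370} = \frac{3 - i \sqrt{366}}{\frac{4}{23645}} + \frac{2199}{38370} = \left(3 - i \sqrt{366}\right) \frac{23645}{4} + 2199 \cdot \frac{1}{38370} = \left(\frac{70935}{4} - \frac{23645 i \sqrt{366}}{4}\right) + \frac{733}{12790} = \frac{453630791}{25580} - \frac{23645 i \sqrt{366}}{4}$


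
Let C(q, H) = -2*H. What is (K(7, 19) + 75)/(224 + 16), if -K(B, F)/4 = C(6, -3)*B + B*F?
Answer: -125/48 ≈ -2.6042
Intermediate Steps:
K(B, F) = -24*B - 4*B*F (K(B, F) = -4*((-2*(-3))*B + B*F) = -4*(6*B + B*F) = -24*B - 4*B*F)
(K(7, 19) + 75)/(224 + 16) = (-4*7*(6 + 19) + 75)/(224 + 16) = (-4*7*25 + 75)/240 = (-700 + 75)*(1/240) = -625*1/240 = -125/48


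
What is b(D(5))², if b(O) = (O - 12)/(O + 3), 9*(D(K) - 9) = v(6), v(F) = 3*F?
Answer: 1/196 ≈ 0.0051020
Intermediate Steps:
D(K) = 11 (D(K) = 9 + (3*6)/9 = 9 + (⅑)*18 = 9 + 2 = 11)
b(O) = (-12 + O)/(3 + O)
b(D(5))² = ((-12 + 11)/(3 + 11))² = (-1/14)² = 1/196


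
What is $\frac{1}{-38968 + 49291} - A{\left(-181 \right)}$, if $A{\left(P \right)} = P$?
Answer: $\frac{1868464}{10323} \approx 181.0$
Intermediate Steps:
$\frac{1}{-38968 + 49291} - A{\left(-181 \right)} = \frac{1}{-38968 + 49291} - -181 = \frac{1}{10323} + 181 = \frac{1868464}{10323}$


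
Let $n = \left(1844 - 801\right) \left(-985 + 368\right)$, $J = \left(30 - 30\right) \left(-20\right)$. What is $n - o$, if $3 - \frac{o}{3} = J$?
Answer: $-643540$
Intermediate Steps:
$J = 0$ ($J = 0 \left(-20\right) = 0$)
$o = 9$ ($o = 9 - 0 = 9 + 0 = 9$)
$n = -643531$ ($n = 1043 \left(-617\right) = -643531$)
$n - o = -643531 - 9 = -643540$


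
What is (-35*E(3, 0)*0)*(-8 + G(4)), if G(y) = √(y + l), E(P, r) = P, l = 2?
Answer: 0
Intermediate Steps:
G(y) = √(2 + y) (G(y) = √(y + 2) = √(2 + y))
(-35*E(3, 0)*0)*(-8 + G(4)) = (-105*0)*(-8 + √(2 + 4)) = (-35*0)*(-8 + √6) = 0*(-8 + √6) = 0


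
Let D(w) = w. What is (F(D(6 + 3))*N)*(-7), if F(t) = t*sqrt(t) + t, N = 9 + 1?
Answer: -2520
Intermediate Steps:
N = 10
F(t) = t + t**(3/2) (F(t) = t**(3/2) + t = t + t**(3/2))
(F(D(6 + 3))*N)*(-7) = (((6 + 3) + (6 + 3)**(3/2))*10)*(-7) = ((9 + 9**(3/2))*10)*(-7) = ((9 + 27)*10)*(-7) = (36*10)*(-7) = 360*(-7) = -2520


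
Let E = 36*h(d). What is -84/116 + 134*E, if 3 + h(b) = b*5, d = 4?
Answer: 2378211/29 ≈ 82007.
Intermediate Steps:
h(b) = -3 + 5*b (h(b) = -3 + b*5 = -3 + 5*b)
E = 612 (E = 36*(-3 + 5*4) = 36*(-3 + 20) = 36*17 = 612)
-84/116 + 134*E = -84/116 + 134*612 = -84*1/116 + 82008 = -21/29 + 82008 = 2378211/29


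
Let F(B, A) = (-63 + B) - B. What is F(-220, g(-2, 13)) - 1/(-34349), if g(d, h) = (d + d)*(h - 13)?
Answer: -2163986/34349 ≈ -63.000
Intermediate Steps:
g(d, h) = 2*d*(-13 + h) (g(d, h) = (2*d)*(-13 + h) = 2*d*(-13 + h))
F(B, A) = -63
F(-220, g(-2, 13)) - 1/(-34349) = -63 - 1/(-34349) = -63 - 1*(-1/34349) = -63 + 1/34349 = -2163986/34349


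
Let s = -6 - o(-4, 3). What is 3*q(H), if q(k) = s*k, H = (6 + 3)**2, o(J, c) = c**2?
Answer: -3645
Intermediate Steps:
s = -15 (s = -6 - 1*3**2 = -6 - 1*9 = -6 - 9 = -15)
H = 81 (H = 9**2 = 81)
q(k) = -15*k
3*q(H) = 3*(-15*81) = 3*(-1215) = -3645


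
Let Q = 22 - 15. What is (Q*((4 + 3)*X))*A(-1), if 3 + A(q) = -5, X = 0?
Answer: 0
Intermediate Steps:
A(q) = -8 (A(q) = -3 - 5 = -8)
Q = 7
(Q*((4 + 3)*X))*A(-1) = (7*((4 + 3)*0))*(-8) = (7*(7*0))*(-8) = (7*0)*(-8) = 0*(-8) = 0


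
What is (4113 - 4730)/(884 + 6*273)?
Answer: -617/2522 ≈ -0.24465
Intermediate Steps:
(4113 - 4730)/(884 + 6*273) = -617/(884 + 1638) = -617/2522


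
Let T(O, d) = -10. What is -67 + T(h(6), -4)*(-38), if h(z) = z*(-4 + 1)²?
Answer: 313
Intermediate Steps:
h(z) = 9*z (h(z) = z*(-3)² = z*9 = 9*z)
-67 + T(h(6), -4)*(-38) = -67 - 10*(-38) = -67 + 380 = 313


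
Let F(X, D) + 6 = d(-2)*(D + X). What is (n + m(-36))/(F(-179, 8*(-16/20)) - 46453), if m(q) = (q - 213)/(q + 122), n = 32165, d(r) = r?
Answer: -13829705/19817926 ≈ -0.69784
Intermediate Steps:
F(X, D) = -6 - 2*D - 2*X (F(X, D) = -6 - 2*(D + X) = -6 + (-2*D - 2*X) = -6 - 2*D - 2*X)
m(q) = (-213 + q)/(122 + q)
(n + m(-36))/(F(-179, 8*(-16/20)) - 46453) = (32165 + (-213 - 36)/(122 - 36))/((-6 - 16*(-16/20) - 2*(-179)) - 46453) = (32165 - 249/86)/((-6 - 16*(-16*1/20) + 358) - 46453) = (32165 + (1/86)*(-249))/((-6 - 16*(-4)/5 + 358) - 46453) = (32165 - 249/86)/((-6 - 2*(-32/5) + 358) - 46453) = 2765941/(86*((-6 + 64/5 + 358) - 46453)) = 2765941/(86*(1824/5 - 46453)) = 2765941/(86*(-230441/5)) = (2765941/86)*(-5/230441) = -13829705/19817926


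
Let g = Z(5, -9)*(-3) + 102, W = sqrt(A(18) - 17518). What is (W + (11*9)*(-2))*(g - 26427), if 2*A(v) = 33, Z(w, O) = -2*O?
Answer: 5223042 - 26379*I*sqrt(70006)/2 ≈ 5.223e+6 - 3.4898e+6*I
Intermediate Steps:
A(v) = 33/2 (A(v) = (1/2)*33 = 33/2)
W = I*sqrt(70006)/2 (W = sqrt(33/2 - 17518) = sqrt(-35003/2) = I*sqrt(70006)/2 ≈ 132.29*I)
g = 48 (g = -2*(-9)*(-3) + 102 = 18*(-3) + 102 = -54 + 102 = 48)
(W + (11*9)*(-2))*(g - 26427) = (I*sqrt(70006)/2 + (11*9)*(-2))*(48 - 26427) = (I*sqrt(70006)/2 + 99*(-2))*(-26379) = (I*sqrt(70006)/2 - 198)*(-26379) = (-198 + I*sqrt(70006)/2)*(-26379) = 5223042 - 26379*I*sqrt(70006)/2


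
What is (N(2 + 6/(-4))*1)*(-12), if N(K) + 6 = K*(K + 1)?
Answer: 63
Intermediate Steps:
N(K) = -6 + K*(1 + K) (N(K) = -6 + K*(K + 1) = -6 + K*(1 + K))
(N(2 + 6/(-4))*1)*(-12) = ((-6 + (2 + 6/(-4)) + (2 + 6/(-4))²)*1)*(-12) = ((-6 + (2 + 6*(-¼)) + (2 + 6*(-¼))²)*1)*(-12) = ((-6 + (2 - 3/2) + (2 - 3/2)²)*1)*(-12) = ((-6 + ½ + (½)²)*1)*(-12) = ((-6 + ½ + ¼)*1)*(-12) = -21/4*1*(-12) = -21/4*(-12) = 63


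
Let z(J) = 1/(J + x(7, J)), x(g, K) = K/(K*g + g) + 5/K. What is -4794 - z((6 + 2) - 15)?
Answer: -1519656/317 ≈ -4793.9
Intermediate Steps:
x(g, K) = 5/K + K/(g + K*g) (x(g, K) = K/(g + K*g) + 5/K = 5/K + K/(g + K*g))
z(J) = 1/(J + (35 + J² + 35*J)/(7*J*(1 + J))) (z(J) = 1/(J + (J² + 5*7 + 5*J*7)/(J*7*(1 + J))) = 1/(J + (⅐)*(J² + 35 + 35*J)/(J*(1 + J))) = 1/(J + (⅐)*(35 + J² + 35*J)/(J*(1 + J))) = 1/(J + (35 + J² + 35*J)/(7*J*(1 + J))))
-4794 - z((6 + 2) - 15) = -4794 - 7*((6 + 2) - 15)*(1 + ((6 + 2) - 15))/(35 + 7*((6 + 2) - 15)³ + 8*((6 + 2) - 15)² + 35*((6 + 2) - 15)) = -4794 - 7*(8 - 15)*(1 + (8 - 15))/(35 + 7*(8 - 15)³ + 8*(8 - 15)² + 35*(8 - 15)) = -4794 - 7*(-7)*(1 - 7)/(35 + 7*(-7)³ + 8*(-7)² + 35*(-7)) = -4794 - 7*(-7)*(-6)/(35 + 7*(-343) + 8*49 - 245) = -4794 - 7*(-7)*(-6)/(35 - 2401 + 392 - 245) = -4794 - 7*(-7)*(-6)/(-2219) = -4794 - 7*(-7)*(-1)*(-6)/2219 = -4794 - 1*(-42/317) = -4794 + 42/317 = -1519656/317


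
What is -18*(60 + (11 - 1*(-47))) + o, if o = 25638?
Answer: 23514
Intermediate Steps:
-18*(60 + (11 - 1*(-47))) + o = -18*(60 + (11 - 1*(-47))) + 25638 = -18*(60 + (11 + 47)) + 25638 = -18*(60 + 58) + 25638 = -18*118 + 25638 = -2124 + 25638 = 23514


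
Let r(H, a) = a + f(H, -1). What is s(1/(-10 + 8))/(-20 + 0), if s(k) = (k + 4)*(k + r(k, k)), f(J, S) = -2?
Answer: 21/40 ≈ 0.52500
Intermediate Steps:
r(H, a) = -2 + a (r(H, a) = a - 2 = -2 + a)
s(k) = (-2 + 2*k)*(4 + k) (s(k) = (k + 4)*(k + (-2 + k)) = (4 + k)*(-2 + 2*k) = (-2 + 2*k)*(4 + k))
s(1/(-10 + 8))/(-20 + 0) = (-8 + 2*(1/(-10 + 8))**2 + 6/(-10 + 8))/(-20 + 0) = (-8 + 2*(1/(-2))**2 + 6/(-2))/(-20) = -(-8 + 2*(-1/2)**2 + 6*(-1/2))/20 = -(-8 + 2*(1/4) - 3)/20 = -(-8 + 1/2 - 3)/20 = -1/20*(-21/2) = 21/40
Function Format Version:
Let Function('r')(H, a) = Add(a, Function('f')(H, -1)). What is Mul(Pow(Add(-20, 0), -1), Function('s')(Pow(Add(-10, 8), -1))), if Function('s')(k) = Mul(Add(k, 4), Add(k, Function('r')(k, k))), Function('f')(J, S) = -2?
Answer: Rational(21, 40) ≈ 0.52500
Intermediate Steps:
Function('r')(H, a) = Add(-2, a) (Function('r')(H, a) = Add(a, -2) = Add(-2, a))
Function('s')(k) = Mul(Add(-2, Mul(2, k)), Add(4, k)) (Function('s')(k) = Mul(Add(k, 4), Add(k, Add(-2, k))) = Mul(Add(4, k), Add(-2, Mul(2, k))) = Mul(Add(-2, Mul(2, k)), Add(4, k)))
Mul(Pow(Add(-20, 0), -1), Function('s')(Pow(Add(-10, 8), -1))) = Mul(Pow(Add(-20, 0), -1), Add(-8, Mul(2, Pow(Pow(Add(-10, 8), -1), 2)), Mul(6, Pow(Add(-10, 8), -1)))) = Mul(Pow(-20, -1), Add(-8, Mul(2, Pow(Pow(-2, -1), 2)), Mul(6, Pow(-2, -1)))) = Mul(Rational(-1, 20), Add(-8, Mul(2, Pow(Rational(-1, 2), 2)), Mul(6, Rational(-1, 2)))) = Mul(Rational(-1, 20), Add(-8, Mul(2, Rational(1, 4)), -3)) = Mul(Rational(-1, 20), Add(-8, Rational(1, 2), -3)) = Mul(Rational(-1, 20), Rational(-21, 2)) = Rational(21, 40)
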